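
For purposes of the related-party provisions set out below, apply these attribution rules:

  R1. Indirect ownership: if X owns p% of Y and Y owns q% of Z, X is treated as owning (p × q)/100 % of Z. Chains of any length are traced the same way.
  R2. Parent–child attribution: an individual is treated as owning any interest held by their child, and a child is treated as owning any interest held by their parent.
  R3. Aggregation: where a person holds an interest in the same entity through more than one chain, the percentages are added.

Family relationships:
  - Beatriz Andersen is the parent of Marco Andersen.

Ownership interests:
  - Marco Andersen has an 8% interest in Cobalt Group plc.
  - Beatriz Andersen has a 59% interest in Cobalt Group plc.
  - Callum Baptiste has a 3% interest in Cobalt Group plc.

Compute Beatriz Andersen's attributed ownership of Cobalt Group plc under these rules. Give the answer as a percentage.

By parent–child attribution (R2), Beatriz Andersen is treated as also owning Marco Andersen's interest in Cobalt Group plc, giving 59% + 8% = 67%.
Direct interest in Cobalt Group plc: 67%.

67%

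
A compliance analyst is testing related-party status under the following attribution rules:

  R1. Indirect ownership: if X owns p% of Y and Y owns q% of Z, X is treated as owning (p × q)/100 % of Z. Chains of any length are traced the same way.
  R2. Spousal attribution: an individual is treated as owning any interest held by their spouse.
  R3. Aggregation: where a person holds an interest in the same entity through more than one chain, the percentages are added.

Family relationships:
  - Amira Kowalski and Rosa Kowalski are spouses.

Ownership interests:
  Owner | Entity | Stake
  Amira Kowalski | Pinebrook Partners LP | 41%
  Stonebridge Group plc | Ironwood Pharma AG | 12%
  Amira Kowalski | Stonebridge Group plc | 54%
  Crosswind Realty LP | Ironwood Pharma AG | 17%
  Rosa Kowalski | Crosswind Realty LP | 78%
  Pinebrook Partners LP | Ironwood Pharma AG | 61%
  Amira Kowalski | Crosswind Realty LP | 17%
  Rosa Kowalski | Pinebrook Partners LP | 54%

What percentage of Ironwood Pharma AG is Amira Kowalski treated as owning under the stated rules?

By spousal attribution (R2), Amira Kowalski is treated as also owning Rosa Kowalski's interest in Crosswind Realty LP, giving 17% + 78% = 95%.
By spousal attribution (R2), Amira Kowalski is treated as also owning Rosa Kowalski's interest in Pinebrook Partners LP, giving 41% + 54% = 95%.
Chain via Crosswind Realty LP (R1): 95% × 17% = 16.15% of Ironwood Pharma AG.
Chain via Stonebridge Group plc (R1): 54% × 12% = 6.48% of Ironwood Pharma AG.
Chain via Pinebrook Partners LP (R1): 95% × 61% = 57.95% of Ironwood Pharma AG.
Aggregating (R3): 16.15% + 6.48% + 57.95% = 80.58%.

80.58%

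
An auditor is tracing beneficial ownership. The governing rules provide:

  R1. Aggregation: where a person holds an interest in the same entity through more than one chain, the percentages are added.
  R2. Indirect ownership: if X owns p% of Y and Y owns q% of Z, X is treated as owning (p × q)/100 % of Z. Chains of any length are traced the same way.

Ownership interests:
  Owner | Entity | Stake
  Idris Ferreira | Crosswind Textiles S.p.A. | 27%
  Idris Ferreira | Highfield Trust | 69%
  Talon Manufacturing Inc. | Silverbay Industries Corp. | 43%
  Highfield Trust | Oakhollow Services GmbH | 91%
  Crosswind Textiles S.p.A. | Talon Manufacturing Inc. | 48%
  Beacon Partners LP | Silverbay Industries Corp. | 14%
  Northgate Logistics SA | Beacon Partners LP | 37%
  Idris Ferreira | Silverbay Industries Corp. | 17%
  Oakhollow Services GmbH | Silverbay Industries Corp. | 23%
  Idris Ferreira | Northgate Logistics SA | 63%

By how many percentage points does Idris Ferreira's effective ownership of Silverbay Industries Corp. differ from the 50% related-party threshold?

9.7221

Chain via Northgate Logistics SA → Beacon Partners LP (R2): 63% × 37% × 14% = 3.2634% of Silverbay Industries Corp.
Chain via Highfield Trust → Oakhollow Services GmbH (R2): 69% × 91% × 23% = 14.4417% of Silverbay Industries Corp.
Chain via Crosswind Textiles S.p.A. → Talon Manufacturing Inc. (R2): 27% × 48% × 43% = 5.5728% of Silverbay Industries Corp.
Direct interest in Silverbay Industries Corp: 17%.
Aggregating (R1): 3.2634% + 14.4417% + 5.5728% + 17% = 40.2779%.
40.2779% falls short of the 50% threshold by 9.7221 percentage points.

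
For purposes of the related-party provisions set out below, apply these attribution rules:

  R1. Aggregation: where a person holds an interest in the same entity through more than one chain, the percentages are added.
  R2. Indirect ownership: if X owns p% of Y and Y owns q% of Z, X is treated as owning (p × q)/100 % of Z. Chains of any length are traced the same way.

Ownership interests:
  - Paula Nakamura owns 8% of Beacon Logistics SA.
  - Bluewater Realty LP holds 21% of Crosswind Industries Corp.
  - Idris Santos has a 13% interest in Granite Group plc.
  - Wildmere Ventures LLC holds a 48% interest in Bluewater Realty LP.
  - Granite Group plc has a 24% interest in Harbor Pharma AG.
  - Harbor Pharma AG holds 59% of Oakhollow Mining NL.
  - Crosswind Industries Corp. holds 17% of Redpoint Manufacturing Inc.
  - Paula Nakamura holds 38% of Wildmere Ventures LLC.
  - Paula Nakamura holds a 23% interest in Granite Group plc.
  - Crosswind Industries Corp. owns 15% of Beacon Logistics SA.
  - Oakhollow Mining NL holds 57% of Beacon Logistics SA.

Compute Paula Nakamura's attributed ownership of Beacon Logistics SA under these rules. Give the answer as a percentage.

Chain via Granite Group plc → Harbor Pharma AG → Oakhollow Mining NL (R2): 23% × 24% × 59% × 57% = 1.856376% of Beacon Logistics SA.
Chain via Wildmere Ventures LLC → Bluewater Realty LP → Crosswind Industries Corp. (R2): 38% × 48% × 21% × 15% = 0.57456% of Beacon Logistics SA.
Direct interest in Beacon Logistics SA: 8%.
Aggregating (R1): 1.856376% + 0.57456% + 8% = 10.430936%.

10.430936%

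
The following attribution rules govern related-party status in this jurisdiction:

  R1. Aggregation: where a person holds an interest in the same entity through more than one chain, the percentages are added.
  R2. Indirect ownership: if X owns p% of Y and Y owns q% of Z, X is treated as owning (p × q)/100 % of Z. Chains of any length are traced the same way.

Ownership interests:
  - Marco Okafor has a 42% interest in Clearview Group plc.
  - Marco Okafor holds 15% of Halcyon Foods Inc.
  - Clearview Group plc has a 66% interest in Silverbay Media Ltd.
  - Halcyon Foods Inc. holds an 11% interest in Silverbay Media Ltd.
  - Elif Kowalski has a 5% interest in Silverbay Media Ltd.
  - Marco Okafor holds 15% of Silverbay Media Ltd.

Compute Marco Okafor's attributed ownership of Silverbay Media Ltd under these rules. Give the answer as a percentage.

Chain via Halcyon Foods Inc. (R2): 15% × 11% = 1.65% of Silverbay Media Ltd.
Chain via Clearview Group plc (R2): 42% × 66% = 27.72% of Silverbay Media Ltd.
Direct interest in Silverbay Media Ltd: 15%.
Aggregating (R1): 1.65% + 27.72% + 15% = 44.37%.

44.37%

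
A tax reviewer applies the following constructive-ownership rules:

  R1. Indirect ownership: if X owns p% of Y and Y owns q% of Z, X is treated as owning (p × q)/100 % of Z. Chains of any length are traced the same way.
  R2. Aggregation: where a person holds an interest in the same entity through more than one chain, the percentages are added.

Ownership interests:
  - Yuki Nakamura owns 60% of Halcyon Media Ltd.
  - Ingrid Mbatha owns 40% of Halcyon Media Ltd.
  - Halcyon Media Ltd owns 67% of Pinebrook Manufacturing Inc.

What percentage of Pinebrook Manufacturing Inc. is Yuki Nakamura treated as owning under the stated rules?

Chain via Halcyon Media Ltd (R1): 60% × 67% = 40.2% of Pinebrook Manufacturing Inc.

40.2%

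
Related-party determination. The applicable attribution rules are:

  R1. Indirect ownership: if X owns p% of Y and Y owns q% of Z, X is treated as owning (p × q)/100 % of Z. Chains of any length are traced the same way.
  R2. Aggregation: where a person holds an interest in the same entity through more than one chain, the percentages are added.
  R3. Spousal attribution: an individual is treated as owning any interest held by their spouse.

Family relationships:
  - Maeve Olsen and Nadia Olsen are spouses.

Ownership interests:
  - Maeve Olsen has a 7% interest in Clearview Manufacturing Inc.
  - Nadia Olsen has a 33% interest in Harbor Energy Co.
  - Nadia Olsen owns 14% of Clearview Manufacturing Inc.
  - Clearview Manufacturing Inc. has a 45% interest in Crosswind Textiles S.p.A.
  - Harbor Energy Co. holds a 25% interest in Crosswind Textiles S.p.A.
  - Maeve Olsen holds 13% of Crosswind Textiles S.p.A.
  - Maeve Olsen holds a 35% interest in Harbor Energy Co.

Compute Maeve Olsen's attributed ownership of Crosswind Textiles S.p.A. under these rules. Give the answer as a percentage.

39.45%

By spousal attribution (R3), Maeve Olsen is treated as also owning Nadia Olsen's interest in Harbor Energy Co, giving 35% + 33% = 68%.
By spousal attribution (R3), Maeve Olsen is treated as also owning Nadia Olsen's interest in Clearview Manufacturing Inc, giving 7% + 14% = 21%.
Chain via Harbor Energy Co. (R1): 68% × 25% = 17% of Crosswind Textiles S.p.A.
Chain via Clearview Manufacturing Inc. (R1): 21% × 45% = 9.45% of Crosswind Textiles S.p.A.
Direct interest in Crosswind Textiles S.p.A: 13%.
Aggregating (R2): 17% + 9.45% + 13% = 39.45%.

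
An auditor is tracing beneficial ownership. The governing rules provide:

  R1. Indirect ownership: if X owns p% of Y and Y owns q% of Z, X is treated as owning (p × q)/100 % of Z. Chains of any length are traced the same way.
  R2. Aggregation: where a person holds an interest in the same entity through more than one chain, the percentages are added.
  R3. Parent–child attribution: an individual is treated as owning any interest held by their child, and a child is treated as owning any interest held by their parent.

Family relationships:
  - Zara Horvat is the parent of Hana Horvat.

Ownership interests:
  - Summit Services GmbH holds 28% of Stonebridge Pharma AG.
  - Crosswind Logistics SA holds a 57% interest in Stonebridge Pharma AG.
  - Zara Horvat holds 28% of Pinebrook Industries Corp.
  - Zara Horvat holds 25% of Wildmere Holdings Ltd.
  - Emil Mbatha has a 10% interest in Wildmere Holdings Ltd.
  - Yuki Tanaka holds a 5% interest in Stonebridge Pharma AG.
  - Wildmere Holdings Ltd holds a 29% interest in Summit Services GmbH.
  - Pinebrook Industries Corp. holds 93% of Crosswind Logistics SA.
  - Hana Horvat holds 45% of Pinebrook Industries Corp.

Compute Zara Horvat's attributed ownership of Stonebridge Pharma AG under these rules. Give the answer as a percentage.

40.7273%

By parent–child attribution (R3), Zara Horvat is treated as also owning Hana Horvat's interest in Pinebrook Industries Corp, giving 28% + 45% = 73%.
Chain via Wildmere Holdings Ltd → Summit Services GmbH (R1): 25% × 29% × 28% = 2.03% of Stonebridge Pharma AG.
Chain via Pinebrook Industries Corp. → Crosswind Logistics SA (R1): 73% × 93% × 57% = 38.6973% of Stonebridge Pharma AG.
Aggregating (R2): 2.03% + 38.6973% = 40.7273%.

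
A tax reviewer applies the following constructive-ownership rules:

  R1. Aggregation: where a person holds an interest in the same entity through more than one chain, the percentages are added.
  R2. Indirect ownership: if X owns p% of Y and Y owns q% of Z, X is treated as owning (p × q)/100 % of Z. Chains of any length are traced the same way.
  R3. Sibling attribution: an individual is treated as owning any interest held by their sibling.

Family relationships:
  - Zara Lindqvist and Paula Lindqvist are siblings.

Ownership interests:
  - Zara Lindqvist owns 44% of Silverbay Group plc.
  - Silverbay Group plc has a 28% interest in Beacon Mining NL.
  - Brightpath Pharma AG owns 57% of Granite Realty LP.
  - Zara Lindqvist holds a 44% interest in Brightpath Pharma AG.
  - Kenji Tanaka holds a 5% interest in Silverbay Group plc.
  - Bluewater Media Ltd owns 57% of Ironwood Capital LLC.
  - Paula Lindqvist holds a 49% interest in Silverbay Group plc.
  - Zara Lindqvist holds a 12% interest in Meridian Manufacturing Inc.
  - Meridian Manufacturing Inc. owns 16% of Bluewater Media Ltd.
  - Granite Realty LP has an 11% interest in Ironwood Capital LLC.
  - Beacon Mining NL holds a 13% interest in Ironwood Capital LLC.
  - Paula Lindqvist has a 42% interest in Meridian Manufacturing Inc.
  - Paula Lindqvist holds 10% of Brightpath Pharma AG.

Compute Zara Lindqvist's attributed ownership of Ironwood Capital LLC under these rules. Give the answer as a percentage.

By sibling attribution (R3), Zara Lindqvist is treated as also owning Paula Lindqvist's interest in Meridian Manufacturing Inc, giving 12% + 42% = 54%.
By sibling attribution (R3), Zara Lindqvist is treated as also owning Paula Lindqvist's interest in Brightpath Pharma AG, giving 44% + 10% = 54%.
By sibling attribution (R3), Zara Lindqvist is treated as also owning Paula Lindqvist's interest in Silverbay Group plc, giving 44% + 49% = 93%.
Chain via Meridian Manufacturing Inc. → Bluewater Media Ltd (R2): 54% × 16% × 57% = 4.9248% of Ironwood Capital LLC.
Chain via Brightpath Pharma AG → Granite Realty LP (R2): 54% × 57% × 11% = 3.3858% of Ironwood Capital LLC.
Chain via Silverbay Group plc → Beacon Mining NL (R2): 93% × 28% × 13% = 3.3852% of Ironwood Capital LLC.
Aggregating (R1): 4.9248% + 3.3858% + 3.3852% = 11.6958%.

11.6958%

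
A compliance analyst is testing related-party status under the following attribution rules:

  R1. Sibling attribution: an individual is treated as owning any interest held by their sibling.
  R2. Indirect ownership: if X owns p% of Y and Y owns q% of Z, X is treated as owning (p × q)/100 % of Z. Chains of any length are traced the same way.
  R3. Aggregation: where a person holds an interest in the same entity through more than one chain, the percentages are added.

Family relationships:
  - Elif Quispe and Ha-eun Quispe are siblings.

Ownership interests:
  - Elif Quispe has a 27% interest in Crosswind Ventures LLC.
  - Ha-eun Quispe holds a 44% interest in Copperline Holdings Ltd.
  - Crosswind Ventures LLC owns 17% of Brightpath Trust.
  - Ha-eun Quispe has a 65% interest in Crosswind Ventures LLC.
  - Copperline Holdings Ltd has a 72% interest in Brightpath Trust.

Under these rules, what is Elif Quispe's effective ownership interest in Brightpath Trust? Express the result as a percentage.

47.32%

By sibling attribution (R1), Elif Quispe is treated as also owning Ha-eun Quispe's interest in Crosswind Ventures LLC, giving 27% + 65% = 92%.
By sibling attribution (R1), Elif Quispe is treated as owning Ha-eun Quispe's 44% interest in Copperline Holdings Ltd.
Chain via Crosswind Ventures LLC (R2): 92% × 17% = 15.64% of Brightpath Trust.
Chain via Copperline Holdings Ltd (R2): 44% × 72% = 31.68% of Brightpath Trust.
Aggregating (R3): 15.64% + 31.68% = 47.32%.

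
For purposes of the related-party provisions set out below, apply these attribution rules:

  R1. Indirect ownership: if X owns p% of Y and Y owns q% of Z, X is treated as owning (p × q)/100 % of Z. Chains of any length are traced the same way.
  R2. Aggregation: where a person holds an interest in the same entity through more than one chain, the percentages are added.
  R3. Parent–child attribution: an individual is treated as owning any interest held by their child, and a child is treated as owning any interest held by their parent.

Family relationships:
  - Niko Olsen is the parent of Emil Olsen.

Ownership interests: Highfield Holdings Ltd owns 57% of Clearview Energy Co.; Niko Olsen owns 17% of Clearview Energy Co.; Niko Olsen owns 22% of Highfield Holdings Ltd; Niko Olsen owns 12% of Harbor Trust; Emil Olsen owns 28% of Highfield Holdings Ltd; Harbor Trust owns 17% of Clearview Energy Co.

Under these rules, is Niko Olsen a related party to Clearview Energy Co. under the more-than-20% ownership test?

Yes

By parent–child attribution (R3), Niko Olsen is treated as also owning Emil Olsen's interest in Highfield Holdings Ltd, giving 22% + 28% = 50%.
Chain via Harbor Trust (R1): 12% × 17% = 2.04% of Clearview Energy Co.
Chain via Highfield Holdings Ltd (R1): 50% × 57% = 28.5% of Clearview Energy Co.
Direct interest in Clearview Energy Co: 17%.
Aggregating (R2): 2.04% + 28.5% + 17% = 47.54%.
47.54% exceeds the 20% threshold, so Niko is a related party to Clearview Energy Co.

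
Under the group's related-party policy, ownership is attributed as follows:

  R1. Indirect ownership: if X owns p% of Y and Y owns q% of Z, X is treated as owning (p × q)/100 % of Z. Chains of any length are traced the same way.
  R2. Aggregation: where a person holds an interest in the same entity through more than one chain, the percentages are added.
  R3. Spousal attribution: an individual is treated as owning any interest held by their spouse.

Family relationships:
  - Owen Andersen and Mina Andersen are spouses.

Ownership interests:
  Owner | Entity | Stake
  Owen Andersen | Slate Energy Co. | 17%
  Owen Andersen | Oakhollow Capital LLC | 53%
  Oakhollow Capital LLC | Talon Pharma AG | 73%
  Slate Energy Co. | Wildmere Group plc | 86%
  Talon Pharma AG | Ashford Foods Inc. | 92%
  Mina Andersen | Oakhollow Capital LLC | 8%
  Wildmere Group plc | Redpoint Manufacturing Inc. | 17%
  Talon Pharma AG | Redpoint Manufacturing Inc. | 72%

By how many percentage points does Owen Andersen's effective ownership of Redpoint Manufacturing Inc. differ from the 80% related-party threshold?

45.453

By spousal attribution (R3), Owen Andersen is treated as also owning Mina Andersen's interest in Oakhollow Capital LLC, giving 53% + 8% = 61%.
Chain via Slate Energy Co. → Wildmere Group plc (R1): 17% × 86% × 17% = 2.4854% of Redpoint Manufacturing Inc.
Chain via Oakhollow Capital LLC → Talon Pharma AG (R1): 61% × 73% × 72% = 32.0616% of Redpoint Manufacturing Inc.
Aggregating (R2): 2.4854% + 32.0616% = 34.547%.
34.547% falls short of the 80% threshold by 45.453 percentage points.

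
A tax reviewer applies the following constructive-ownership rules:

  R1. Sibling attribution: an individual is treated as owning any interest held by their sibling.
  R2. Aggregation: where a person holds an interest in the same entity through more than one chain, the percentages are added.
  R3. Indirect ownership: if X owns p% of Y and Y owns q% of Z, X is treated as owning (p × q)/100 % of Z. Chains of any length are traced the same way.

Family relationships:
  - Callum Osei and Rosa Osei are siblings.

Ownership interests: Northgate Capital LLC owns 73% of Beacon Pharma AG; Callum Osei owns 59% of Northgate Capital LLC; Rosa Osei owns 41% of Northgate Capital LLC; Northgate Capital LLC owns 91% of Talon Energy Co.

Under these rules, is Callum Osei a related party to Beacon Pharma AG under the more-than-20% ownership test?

Yes

By sibling attribution (R1), Callum Osei is treated as also owning Rosa Osei's interest in Northgate Capital LLC, giving 59% + 41% = 100%.
Chain via Northgate Capital LLC (R3): 100% × 73% = 73% of Beacon Pharma AG.
73% exceeds the 20% threshold, so Callum is a related party to Beacon Pharma AG.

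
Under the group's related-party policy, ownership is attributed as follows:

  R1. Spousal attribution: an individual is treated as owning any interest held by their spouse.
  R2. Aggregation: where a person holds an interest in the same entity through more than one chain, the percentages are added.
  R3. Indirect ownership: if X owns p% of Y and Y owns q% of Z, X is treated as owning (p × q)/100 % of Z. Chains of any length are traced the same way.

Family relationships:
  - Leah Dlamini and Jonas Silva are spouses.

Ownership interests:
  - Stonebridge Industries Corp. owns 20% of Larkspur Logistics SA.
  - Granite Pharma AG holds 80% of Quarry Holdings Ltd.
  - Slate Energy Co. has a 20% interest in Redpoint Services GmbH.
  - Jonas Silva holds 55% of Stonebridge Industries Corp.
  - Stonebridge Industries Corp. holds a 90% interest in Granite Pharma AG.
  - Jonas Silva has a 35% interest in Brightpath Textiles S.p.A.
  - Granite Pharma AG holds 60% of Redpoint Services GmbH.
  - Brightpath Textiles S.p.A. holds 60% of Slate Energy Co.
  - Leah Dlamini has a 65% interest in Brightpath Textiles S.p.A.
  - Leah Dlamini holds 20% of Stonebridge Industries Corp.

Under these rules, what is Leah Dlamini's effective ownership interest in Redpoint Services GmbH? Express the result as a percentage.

52.5%

By spousal attribution (R1), Leah Dlamini is treated as also owning Jonas Silva's interest in Stonebridge Industries Corp, giving 20% + 55% = 75%.
By spousal attribution (R1), Leah Dlamini is treated as also owning Jonas Silva's interest in Brightpath Textiles S.p.A, giving 65% + 35% = 100%.
Chain via Stonebridge Industries Corp. → Granite Pharma AG (R3): 75% × 90% × 60% = 40.5% of Redpoint Services GmbH.
Chain via Brightpath Textiles S.p.A. → Slate Energy Co. (R3): 100% × 60% × 20% = 12% of Redpoint Services GmbH.
Aggregating (R2): 40.5% + 12% = 52.5%.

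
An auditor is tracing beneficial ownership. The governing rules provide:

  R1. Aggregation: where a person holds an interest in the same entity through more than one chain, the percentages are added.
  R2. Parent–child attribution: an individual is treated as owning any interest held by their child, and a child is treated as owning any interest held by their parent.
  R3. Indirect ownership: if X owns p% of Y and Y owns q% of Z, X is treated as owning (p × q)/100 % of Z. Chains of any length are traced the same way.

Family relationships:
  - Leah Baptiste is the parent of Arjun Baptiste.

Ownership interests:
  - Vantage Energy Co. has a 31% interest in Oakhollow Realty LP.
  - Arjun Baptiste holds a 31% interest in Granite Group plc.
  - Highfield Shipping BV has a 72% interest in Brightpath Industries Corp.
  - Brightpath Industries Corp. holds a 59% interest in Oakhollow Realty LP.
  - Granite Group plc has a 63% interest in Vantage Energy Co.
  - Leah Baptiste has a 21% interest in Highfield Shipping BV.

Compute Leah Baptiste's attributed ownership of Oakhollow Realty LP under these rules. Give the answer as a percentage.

By parent–child attribution (R2), Leah Baptiste is treated as owning Arjun Baptiste's 31% interest in Granite Group plc.
Chain via Highfield Shipping BV → Brightpath Industries Corp. (R3): 21% × 72% × 59% = 8.9208% of Oakhollow Realty LP.
Chain via Granite Group plc → Vantage Energy Co. (R3): 31% × 63% × 31% = 6.0543% of Oakhollow Realty LP.
Aggregating (R1): 8.9208% + 6.0543% = 14.9751%.

14.9751%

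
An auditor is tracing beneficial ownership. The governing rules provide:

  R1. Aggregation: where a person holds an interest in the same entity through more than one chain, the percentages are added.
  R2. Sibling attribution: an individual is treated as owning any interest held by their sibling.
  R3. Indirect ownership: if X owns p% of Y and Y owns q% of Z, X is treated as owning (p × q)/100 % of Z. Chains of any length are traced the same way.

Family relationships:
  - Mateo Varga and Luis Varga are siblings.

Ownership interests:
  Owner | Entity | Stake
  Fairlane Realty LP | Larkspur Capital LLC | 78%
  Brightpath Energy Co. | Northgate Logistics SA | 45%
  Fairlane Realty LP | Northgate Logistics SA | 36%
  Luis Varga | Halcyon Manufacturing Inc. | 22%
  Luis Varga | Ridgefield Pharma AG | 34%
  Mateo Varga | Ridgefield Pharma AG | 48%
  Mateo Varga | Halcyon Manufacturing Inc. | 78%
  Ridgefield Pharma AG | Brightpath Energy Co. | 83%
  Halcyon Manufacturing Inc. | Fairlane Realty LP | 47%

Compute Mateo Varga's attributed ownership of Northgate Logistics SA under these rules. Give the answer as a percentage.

By sibling attribution (R2), Mateo Varga is treated as also owning Luis Varga's interest in Ridgefield Pharma AG, giving 48% + 34% = 82%.
By sibling attribution (R2), Mateo Varga is treated as also owning Luis Varga's interest in Halcyon Manufacturing Inc, giving 78% + 22% = 100%.
Chain via Ridgefield Pharma AG → Brightpath Energy Co. (R3): 82% × 83% × 45% = 30.627% of Northgate Logistics SA.
Chain via Halcyon Manufacturing Inc. → Fairlane Realty LP (R3): 100% × 47% × 36% = 16.92% of Northgate Logistics SA.
Aggregating (R1): 30.627% + 16.92% = 47.547%.

47.547%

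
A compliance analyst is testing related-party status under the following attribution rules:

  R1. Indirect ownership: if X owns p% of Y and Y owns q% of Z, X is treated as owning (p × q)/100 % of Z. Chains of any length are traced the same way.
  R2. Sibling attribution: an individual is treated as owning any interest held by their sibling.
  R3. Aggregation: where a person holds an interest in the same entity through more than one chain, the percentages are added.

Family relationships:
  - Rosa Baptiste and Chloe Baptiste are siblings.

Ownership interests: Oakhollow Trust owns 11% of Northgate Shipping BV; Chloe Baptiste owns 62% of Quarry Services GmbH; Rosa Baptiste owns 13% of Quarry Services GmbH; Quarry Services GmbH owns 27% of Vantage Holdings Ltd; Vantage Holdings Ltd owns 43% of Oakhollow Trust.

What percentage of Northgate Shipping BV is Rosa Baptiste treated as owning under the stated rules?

By sibling attribution (R2), Rosa Baptiste is treated as also owning Chloe Baptiste's interest in Quarry Services GmbH, giving 13% + 62% = 75%.
Chain via Quarry Services GmbH → Vantage Holdings Ltd → Oakhollow Trust (R1): 75% × 27% × 43% × 11% = 0.957825% of Northgate Shipping BV.

0.957825%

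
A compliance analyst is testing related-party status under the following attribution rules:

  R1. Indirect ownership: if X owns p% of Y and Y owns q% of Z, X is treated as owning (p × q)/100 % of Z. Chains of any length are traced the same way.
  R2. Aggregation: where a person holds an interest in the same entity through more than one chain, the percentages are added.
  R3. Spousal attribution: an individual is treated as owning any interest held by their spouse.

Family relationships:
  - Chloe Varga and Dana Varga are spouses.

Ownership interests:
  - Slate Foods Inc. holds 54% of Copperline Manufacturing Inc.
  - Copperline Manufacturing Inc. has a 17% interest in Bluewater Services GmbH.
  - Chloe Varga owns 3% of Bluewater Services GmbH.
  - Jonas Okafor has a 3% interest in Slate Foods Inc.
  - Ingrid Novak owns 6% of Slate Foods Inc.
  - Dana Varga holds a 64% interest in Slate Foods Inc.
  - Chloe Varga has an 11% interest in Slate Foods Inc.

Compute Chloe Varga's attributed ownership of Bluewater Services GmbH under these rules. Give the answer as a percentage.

9.885%

By spousal attribution (R3), Chloe Varga is treated as also owning Dana Varga's interest in Slate Foods Inc, giving 11% + 64% = 75%.
Chain via Slate Foods Inc. → Copperline Manufacturing Inc. (R1): 75% × 54% × 17% = 6.885% of Bluewater Services GmbH.
Direct interest in Bluewater Services GmbH: 3%.
Aggregating (R2): 6.885% + 3% = 9.885%.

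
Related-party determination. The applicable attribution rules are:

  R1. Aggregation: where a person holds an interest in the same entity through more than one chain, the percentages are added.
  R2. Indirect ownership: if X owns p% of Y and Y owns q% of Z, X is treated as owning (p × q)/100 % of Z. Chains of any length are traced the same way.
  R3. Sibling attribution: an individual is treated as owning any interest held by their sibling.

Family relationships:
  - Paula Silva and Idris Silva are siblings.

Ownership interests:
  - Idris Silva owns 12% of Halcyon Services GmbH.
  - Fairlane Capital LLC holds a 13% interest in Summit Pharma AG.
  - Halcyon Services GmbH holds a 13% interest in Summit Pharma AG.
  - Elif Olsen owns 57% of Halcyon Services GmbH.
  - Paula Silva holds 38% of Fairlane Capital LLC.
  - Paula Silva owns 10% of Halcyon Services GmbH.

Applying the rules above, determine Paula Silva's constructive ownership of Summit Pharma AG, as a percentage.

7.8%

By sibling attribution (R3), Paula Silva is treated as also owning Idris Silva's interest in Halcyon Services GmbH, giving 10% + 12% = 22%.
Chain via Fairlane Capital LLC (R2): 38% × 13% = 4.94% of Summit Pharma AG.
Chain via Halcyon Services GmbH (R2): 22% × 13% = 2.86% of Summit Pharma AG.
Aggregating (R1): 4.94% + 2.86% = 7.8%.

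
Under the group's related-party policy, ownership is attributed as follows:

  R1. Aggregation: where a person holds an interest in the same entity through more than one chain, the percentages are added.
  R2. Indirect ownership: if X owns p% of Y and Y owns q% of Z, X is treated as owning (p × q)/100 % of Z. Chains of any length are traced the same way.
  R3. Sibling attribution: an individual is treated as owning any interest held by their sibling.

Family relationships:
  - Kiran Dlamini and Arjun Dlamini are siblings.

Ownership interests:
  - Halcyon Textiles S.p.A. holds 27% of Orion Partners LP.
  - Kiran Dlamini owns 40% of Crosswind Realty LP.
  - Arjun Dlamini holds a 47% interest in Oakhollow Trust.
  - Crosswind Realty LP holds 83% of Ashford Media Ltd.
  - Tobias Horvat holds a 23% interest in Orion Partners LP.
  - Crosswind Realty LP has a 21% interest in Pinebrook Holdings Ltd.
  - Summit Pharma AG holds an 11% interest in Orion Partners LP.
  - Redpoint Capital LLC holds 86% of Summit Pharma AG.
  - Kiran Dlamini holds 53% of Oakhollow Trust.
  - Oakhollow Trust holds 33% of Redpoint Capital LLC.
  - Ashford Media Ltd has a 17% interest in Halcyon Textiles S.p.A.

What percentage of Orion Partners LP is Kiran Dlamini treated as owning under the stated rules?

4.64568%

By sibling attribution (R3), Kiran Dlamini is treated as also owning Arjun Dlamini's interest in Oakhollow Trust, giving 53% + 47% = 100%.
Chain via Crosswind Realty LP → Ashford Media Ltd → Halcyon Textiles S.p.A. (R2): 40% × 83% × 17% × 27% = 1.52388% of Orion Partners LP.
Chain via Oakhollow Trust → Redpoint Capital LLC → Summit Pharma AG (R2): 100% × 33% × 86% × 11% = 3.1218% of Orion Partners LP.
Aggregating (R1): 1.52388% + 3.1218% = 4.64568%.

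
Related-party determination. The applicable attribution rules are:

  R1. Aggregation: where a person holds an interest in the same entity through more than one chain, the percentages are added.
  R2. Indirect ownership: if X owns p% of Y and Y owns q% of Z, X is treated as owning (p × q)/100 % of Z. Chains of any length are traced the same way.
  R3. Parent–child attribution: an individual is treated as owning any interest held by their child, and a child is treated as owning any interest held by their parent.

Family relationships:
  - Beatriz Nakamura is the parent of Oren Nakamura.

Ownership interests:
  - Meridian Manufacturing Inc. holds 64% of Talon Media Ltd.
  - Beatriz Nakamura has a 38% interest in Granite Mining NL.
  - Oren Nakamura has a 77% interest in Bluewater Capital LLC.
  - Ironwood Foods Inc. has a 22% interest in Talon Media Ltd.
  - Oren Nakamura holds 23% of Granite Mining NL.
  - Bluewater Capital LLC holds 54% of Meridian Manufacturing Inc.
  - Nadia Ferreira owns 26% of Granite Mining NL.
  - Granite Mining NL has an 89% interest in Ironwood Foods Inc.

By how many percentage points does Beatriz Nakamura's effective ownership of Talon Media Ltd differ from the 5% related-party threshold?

33.555

By parent–child attribution (R3), Beatriz Nakamura is treated as also owning Oren Nakamura's interest in Granite Mining NL, giving 38% + 23% = 61%.
By parent–child attribution (R3), Beatriz Nakamura is treated as owning Oren Nakamura's 77% interest in Bluewater Capital LLC.
Chain via Granite Mining NL → Ironwood Foods Inc. (R2): 61% × 89% × 22% = 11.9438% of Talon Media Ltd.
Chain via Bluewater Capital LLC → Meridian Manufacturing Inc. (R2): 77% × 54% × 64% = 26.6112% of Talon Media Ltd.
Aggregating (R1): 11.9438% + 26.6112% = 38.555%.
38.555% exceeds the 5% threshold by 33.555 percentage points.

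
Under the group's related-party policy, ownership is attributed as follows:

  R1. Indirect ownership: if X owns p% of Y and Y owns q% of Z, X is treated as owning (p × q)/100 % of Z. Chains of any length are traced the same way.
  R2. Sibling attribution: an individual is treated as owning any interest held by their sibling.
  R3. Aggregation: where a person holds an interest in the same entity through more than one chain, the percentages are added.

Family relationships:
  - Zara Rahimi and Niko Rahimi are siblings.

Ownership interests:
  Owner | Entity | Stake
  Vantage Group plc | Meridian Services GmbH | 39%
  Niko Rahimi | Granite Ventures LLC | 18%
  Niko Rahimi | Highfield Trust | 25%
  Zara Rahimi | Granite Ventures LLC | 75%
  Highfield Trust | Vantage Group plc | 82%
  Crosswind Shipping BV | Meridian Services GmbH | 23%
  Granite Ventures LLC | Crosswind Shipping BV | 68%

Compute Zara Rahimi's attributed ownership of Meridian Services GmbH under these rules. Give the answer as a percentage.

By sibling attribution (R2), Zara Rahimi is treated as also owning Niko Rahimi's interest in Granite Ventures LLC, giving 75% + 18% = 93%.
By sibling attribution (R2), Zara Rahimi is treated as owning Niko Rahimi's 25% interest in Highfield Trust.
Chain via Granite Ventures LLC → Crosswind Shipping BV (R1): 93% × 68% × 23% = 14.5452% of Meridian Services GmbH.
Chain via Highfield Trust → Vantage Group plc (R1): 25% × 82% × 39% = 7.995% of Meridian Services GmbH.
Aggregating (R3): 14.5452% + 7.995% = 22.5402%.

22.5402%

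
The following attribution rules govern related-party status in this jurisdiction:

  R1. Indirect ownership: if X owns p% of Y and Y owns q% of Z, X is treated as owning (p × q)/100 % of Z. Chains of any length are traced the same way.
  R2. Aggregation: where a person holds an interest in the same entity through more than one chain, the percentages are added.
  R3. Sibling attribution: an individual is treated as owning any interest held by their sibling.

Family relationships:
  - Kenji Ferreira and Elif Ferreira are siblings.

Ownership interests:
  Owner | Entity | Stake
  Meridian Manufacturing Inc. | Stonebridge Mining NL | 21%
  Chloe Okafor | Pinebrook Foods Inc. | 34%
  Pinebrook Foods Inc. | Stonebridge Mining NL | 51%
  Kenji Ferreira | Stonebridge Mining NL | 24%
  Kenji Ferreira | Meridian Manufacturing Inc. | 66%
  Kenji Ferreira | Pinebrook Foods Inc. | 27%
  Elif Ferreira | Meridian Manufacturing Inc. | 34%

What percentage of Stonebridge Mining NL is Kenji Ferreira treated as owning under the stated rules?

By sibling attribution (R3), Kenji Ferreira is treated as also owning Elif Ferreira's interest in Meridian Manufacturing Inc, giving 66% + 34% = 100%.
Chain via Meridian Manufacturing Inc. (R1): 100% × 21% = 21% of Stonebridge Mining NL.
Chain via Pinebrook Foods Inc. (R1): 27% × 51% = 13.77% of Stonebridge Mining NL.
Direct interest in Stonebridge Mining NL: 24%.
Aggregating (R2): 21% + 13.77% + 24% = 58.77%.

58.77%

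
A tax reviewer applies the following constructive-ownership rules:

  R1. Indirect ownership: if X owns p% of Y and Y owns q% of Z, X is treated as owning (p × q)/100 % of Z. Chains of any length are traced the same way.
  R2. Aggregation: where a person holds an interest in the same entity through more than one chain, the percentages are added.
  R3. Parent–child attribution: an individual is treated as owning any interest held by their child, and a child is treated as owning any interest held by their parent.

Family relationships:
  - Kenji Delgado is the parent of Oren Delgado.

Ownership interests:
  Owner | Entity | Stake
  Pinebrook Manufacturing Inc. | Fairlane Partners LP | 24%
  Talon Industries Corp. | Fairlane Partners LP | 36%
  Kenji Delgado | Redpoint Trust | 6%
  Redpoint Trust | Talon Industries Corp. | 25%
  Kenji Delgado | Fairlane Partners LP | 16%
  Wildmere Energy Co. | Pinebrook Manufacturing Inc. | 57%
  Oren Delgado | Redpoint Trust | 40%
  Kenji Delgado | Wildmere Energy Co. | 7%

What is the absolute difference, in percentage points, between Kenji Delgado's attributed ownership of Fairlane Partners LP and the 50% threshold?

28.9024

By parent–child attribution (R3), Kenji Delgado is treated as also owning Oren Delgado's interest in Redpoint Trust, giving 6% + 40% = 46%.
Chain via Wildmere Energy Co. → Pinebrook Manufacturing Inc. (R1): 7% × 57% × 24% = 0.9576% of Fairlane Partners LP.
Chain via Redpoint Trust → Talon Industries Corp. (R1): 46% × 25% × 36% = 4.14% of Fairlane Partners LP.
Direct interest in Fairlane Partners LP: 16%.
Aggregating (R2): 0.9576% + 4.14% + 16% = 21.0976%.
21.0976% falls short of the 50% threshold by 28.9024 percentage points.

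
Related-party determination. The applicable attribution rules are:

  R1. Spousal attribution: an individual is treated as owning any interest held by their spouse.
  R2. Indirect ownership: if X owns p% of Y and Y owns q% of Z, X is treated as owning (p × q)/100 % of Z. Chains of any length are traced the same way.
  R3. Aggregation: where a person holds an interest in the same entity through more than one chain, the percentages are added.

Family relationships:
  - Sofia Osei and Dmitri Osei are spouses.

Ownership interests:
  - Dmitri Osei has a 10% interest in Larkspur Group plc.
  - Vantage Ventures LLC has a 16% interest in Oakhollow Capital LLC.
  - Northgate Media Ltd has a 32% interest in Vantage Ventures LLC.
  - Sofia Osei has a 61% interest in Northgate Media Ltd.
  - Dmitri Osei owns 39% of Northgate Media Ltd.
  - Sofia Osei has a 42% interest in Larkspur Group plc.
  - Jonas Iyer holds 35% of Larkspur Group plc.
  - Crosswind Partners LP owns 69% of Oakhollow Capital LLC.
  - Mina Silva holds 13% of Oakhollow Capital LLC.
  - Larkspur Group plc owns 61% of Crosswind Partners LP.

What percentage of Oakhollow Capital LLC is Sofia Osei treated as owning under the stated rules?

27.0068%

By spousal attribution (R1), Sofia Osei is treated as also owning Dmitri Osei's interest in Larkspur Group plc, giving 42% + 10% = 52%.
By spousal attribution (R1), Sofia Osei is treated as also owning Dmitri Osei's interest in Northgate Media Ltd, giving 61% + 39% = 100%.
Chain via Larkspur Group plc → Crosswind Partners LP (R2): 52% × 61% × 69% = 21.8868% of Oakhollow Capital LLC.
Chain via Northgate Media Ltd → Vantage Ventures LLC (R2): 100% × 32% × 16% = 5.12% of Oakhollow Capital LLC.
Aggregating (R3): 21.8868% + 5.12% = 27.0068%.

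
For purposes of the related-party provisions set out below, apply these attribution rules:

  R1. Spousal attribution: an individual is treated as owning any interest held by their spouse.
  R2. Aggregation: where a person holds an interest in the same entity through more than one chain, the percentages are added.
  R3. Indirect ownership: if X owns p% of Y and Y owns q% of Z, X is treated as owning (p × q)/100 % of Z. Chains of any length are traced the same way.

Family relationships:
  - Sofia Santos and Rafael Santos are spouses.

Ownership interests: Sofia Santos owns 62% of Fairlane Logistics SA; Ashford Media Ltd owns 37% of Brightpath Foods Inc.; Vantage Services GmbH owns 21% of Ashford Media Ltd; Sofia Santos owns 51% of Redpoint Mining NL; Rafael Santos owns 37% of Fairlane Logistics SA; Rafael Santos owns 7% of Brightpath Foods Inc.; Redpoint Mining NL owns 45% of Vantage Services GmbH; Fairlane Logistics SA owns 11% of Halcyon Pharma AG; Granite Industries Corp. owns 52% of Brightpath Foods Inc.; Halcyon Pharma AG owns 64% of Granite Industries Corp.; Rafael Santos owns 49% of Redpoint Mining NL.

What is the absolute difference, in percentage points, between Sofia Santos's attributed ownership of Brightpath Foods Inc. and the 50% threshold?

By spousal attribution (R1), Sofia Santos is treated as also owning Rafael Santos's interest in Redpoint Mining NL, giving 51% + 49% = 100%.
By spousal attribution (R1), Sofia Santos is treated as also owning Rafael Santos's interest in Fairlane Logistics SA, giving 62% + 37% = 99%.
By spousal attribution (R1), Sofia Santos is treated as owning Rafael Santos's 7% interest in Brightpath Foods Inc.
Chain via Redpoint Mining NL → Vantage Services GmbH → Ashford Media Ltd (R3): 100% × 45% × 21% × 37% = 3.4965% of Brightpath Foods Inc.
Chain via Fairlane Logistics SA → Halcyon Pharma AG → Granite Industries Corp. (R3): 99% × 11% × 64% × 52% = 3.624192% of Brightpath Foods Inc.
Direct interest in Brightpath Foods Inc: 7%.
Aggregating (R2): 3.4965% + 3.624192% + 7% = 14.120692%.
14.120692% falls short of the 50% threshold by 35.879308 percentage points.

35.879308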